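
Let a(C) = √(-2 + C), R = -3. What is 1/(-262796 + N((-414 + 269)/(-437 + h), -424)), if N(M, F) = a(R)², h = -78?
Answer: -1/262801 ≈ -3.8052e-6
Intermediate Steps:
N(M, F) = -5 (N(M, F) = (√(-2 - 3))² = (√(-5))² = (I*√5)² = -5)
1/(-262796 + N((-414 + 269)/(-437 + h), -424)) = 1/(-262796 - 5) = 1/(-262801) = -1/262801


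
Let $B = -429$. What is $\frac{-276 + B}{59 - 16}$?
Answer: $- \frac{705}{43} \approx -16.395$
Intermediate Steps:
$\frac{-276 + B}{59 - 16} = \frac{-276 - 429}{59 - 16} = - \frac{705}{43}$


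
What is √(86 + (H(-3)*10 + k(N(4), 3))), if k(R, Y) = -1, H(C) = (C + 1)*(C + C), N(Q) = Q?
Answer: √205 ≈ 14.318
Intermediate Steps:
H(C) = 2*C*(1 + C) (H(C) = (1 + C)*(2*C) = 2*C*(1 + C))
√(86 + (H(-3)*10 + k(N(4), 3))) = √(86 + ((2*(-3)*(1 - 3))*10 - 1)) = √(86 + ((2*(-3)*(-2))*10 - 1)) = √(86 + (12*10 - 1)) = √(86 + (120 - 1)) = √(86 + 119) = √205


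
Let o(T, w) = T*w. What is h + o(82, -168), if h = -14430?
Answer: -28206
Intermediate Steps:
h + o(82, -168) = -14430 + 82*(-168) = -14430 - 13776 = -28206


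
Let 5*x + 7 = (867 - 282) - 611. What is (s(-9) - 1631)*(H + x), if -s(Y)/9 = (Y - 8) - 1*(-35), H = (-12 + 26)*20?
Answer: -2451031/5 ≈ -4.9021e+5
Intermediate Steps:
H = 280 (H = 14*20 = 280)
x = -33/5 (x = -7/5 + ((867 - 282) - 611)/5 = -7/5 + (585 - 611)/5 = -7/5 + (1/5)*(-26) = -7/5 - 26/5 = -33/5 ≈ -6.6000)
s(Y) = -243 - 9*Y (s(Y) = -9*((Y - 8) - 1*(-35)) = -9*((-8 + Y) + 35) = -9*(27 + Y) = -243 - 9*Y)
(s(-9) - 1631)*(H + x) = ((-243 - 9*(-9)) - 1631)*(280 - 33/5) = ((-243 + 81) - 1631)*(1367/5) = (-162 - 1631)*(1367/5) = -1793*1367/5 = -2451031/5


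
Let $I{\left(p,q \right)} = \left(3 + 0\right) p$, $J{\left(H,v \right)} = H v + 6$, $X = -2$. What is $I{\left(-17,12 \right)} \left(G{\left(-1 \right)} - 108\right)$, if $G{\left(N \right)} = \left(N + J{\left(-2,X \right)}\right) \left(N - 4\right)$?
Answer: $7803$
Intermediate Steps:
$J{\left(H,v \right)} = 6 + H v$
$I{\left(p,q \right)} = 3 p$
$G{\left(N \right)} = \left(-4 + N\right) \left(10 + N\right)$ ($G{\left(N \right)} = \left(N + \left(6 - -4\right)\right) \left(N - 4\right) = \left(N + \left(6 + 4\right)\right) \left(-4 + N\right) = \left(N + 10\right) \left(-4 + N\right) = \left(10 + N\right) \left(-4 + N\right) = \left(-4 + N\right) \left(10 + N\right)$)
$I{\left(-17,12 \right)} \left(G{\left(-1 \right)} - 108\right) = 3 \left(-17\right) \left(\left(-40 + \left(-1\right)^{2} + 6 \left(-1\right)\right) - 108\right) = - 51 \left(\left(-40 + 1 - 6\right) - 108\right) = - 51 \left(-45 - 108\right) = \left(-51\right) \left(-153\right) = 7803$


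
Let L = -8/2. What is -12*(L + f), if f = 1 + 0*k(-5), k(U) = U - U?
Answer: 36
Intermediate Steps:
k(U) = 0
f = 1 (f = 1 + 0*0 = 1 + 0 = 1)
L = -4 (L = -8*½ = -4)
-12*(L + f) = -12*(-4 + 1) = -12*(-3) = 36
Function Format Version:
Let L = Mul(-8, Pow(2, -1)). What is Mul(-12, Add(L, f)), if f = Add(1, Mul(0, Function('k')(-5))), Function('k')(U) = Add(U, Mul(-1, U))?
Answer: 36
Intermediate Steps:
Function('k')(U) = 0
f = 1 (f = Add(1, Mul(0, 0)) = Add(1, 0) = 1)
L = -4 (L = Mul(-8, Rational(1, 2)) = -4)
Mul(-12, Add(L, f)) = Mul(-12, Add(-4, 1)) = Mul(-12, -3) = 36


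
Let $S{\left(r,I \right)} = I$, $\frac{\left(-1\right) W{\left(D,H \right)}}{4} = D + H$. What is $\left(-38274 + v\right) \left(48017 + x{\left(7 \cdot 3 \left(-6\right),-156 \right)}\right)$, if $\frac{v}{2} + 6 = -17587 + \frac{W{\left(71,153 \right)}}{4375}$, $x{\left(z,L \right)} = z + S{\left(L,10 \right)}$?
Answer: $- \frac{2199266925156}{625} \approx -3.5188 \cdot 10^{9}$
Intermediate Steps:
$W{\left(D,H \right)} = - 4 D - 4 H$ ($W{\left(D,H \right)} = - 4 \left(D + H\right) = - 4 D - 4 H$)
$x{\left(z,L \right)} = 10 + z$ ($x{\left(z,L \right)} = z + 10 = 10 + z$)
$v = - \frac{21991506}{625}$ ($v = -12 + 2 \left(-17587 + \frac{\left(-4\right) 71 - 612}{4375}\right) = -12 + 2 \left(-17587 + \left(-284 - 612\right) \frac{1}{4375}\right) = -12 + 2 \left(-17587 - \frac{128}{625}\right) = -12 + 2 \left(- \frac{10992003}{625}\right) = -12 - \frac{21984006}{625} = - \frac{21991506}{625} \approx -35186.0$)
$\left(-38274 + v\right) \left(48017 + x{\left(7 \cdot 3 \left(-6\right),-156 \right)}\right) = \left(-38274 - \frac{21991506}{625}\right) \left(48017 + \left(10 + 7 \cdot 3 \left(-6\right)\right)\right) = - \frac{45912756 \left(48017 + \left(10 + 21 \left(-6\right)\right)\right)}{625} = - \frac{45912756 \left(48017 + \left(10 - 126\right)\right)}{625} = - \frac{45912756 \left(48017 - 116\right)}{625} = \left(- \frac{45912756}{625}\right) 47901 = - \frac{2199266925156}{625}$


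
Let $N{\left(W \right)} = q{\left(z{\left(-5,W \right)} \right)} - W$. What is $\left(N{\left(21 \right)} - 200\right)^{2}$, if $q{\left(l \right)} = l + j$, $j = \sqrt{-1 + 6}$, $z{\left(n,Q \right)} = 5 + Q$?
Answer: $\left(195 - \sqrt{5}\right)^{2} \approx 37158.0$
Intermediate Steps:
$j = \sqrt{5} \approx 2.2361$
$q{\left(l \right)} = l + \sqrt{5}$
$N{\left(W \right)} = 5 + \sqrt{5}$ ($N{\left(W \right)} = \left(\left(5 + W\right) + \sqrt{5}\right) - W = \left(5 + W + \sqrt{5}\right) - W = 5 + \sqrt{5}$)
$\left(N{\left(21 \right)} - 200\right)^{2} = \left(\left(5 + \sqrt{5}\right) - 200\right)^{2} = \left(-195 + \sqrt{5}\right)^{2}$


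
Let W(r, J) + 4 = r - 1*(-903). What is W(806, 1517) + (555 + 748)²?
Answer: 1699514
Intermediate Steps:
W(r, J) = 899 + r (W(r, J) = -4 + (r - 1*(-903)) = -4 + (r + 903) = -4 + (903 + r) = 899 + r)
W(806, 1517) + (555 + 748)² = (899 + 806) + (555 + 748)² = 1705 + 1303² = 1705 + 1697809 = 1699514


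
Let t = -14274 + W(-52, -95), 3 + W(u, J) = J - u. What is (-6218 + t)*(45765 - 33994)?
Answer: -241752798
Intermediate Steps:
W(u, J) = -3 + J - u (W(u, J) = -3 + (J - u) = -3 + J - u)
t = -14320 (t = -14274 + (-3 - 95 - 1*(-52)) = -14274 + (-3 - 95 + 52) = -14274 - 46 = -14320)
(-6218 + t)*(45765 - 33994) = (-6218 - 14320)*(45765 - 33994) = -20538*11771 = -241752798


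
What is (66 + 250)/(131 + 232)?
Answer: 316/363 ≈ 0.87052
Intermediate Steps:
(66 + 250)/(131 + 232) = 316/363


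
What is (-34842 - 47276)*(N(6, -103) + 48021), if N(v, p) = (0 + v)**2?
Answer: -3946344726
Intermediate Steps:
N(v, p) = v**2
(-34842 - 47276)*(N(6, -103) + 48021) = (-34842 - 47276)*(6**2 + 48021) = -82118*(36 + 48021) = -82118*48057 = -3946344726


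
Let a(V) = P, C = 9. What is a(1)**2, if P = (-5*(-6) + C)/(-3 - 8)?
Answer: 1521/121 ≈ 12.570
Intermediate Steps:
P = -39/11 (P = (-5*(-6) + 9)/(-3 - 8) = (30 + 9)/(-11) = 39*(-1/11) = -39/11 ≈ -3.5455)
a(V) = -39/11
a(1)**2 = (-39/11)**2 = 1521/121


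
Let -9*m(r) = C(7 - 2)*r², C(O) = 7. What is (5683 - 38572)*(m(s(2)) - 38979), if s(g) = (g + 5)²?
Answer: 4030196134/3 ≈ 1.3434e+9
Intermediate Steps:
s(g) = (5 + g)²
m(r) = -7*r²/9
(5683 - 38572)*(m(s(2)) - 38979) = (5683 - 38572)*(-7*(5 + 2)⁴/9 - 38979) = -32889*(-7*(7²)²/9 - 38979) = -32889*(-7/9*49² - 38979) = -32889*(-7/9*2401 - 38979) = -32889*(-16807/9 - 38979) = -32889*(-367618/9) = 4030196134/3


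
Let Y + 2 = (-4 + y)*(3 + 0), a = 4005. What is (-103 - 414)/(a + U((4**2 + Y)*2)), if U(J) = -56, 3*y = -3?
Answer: -47/359 ≈ -0.13092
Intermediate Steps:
y = -1 (y = (1/3)*(-3) = -1)
Y = -17 (Y = -2 + (-4 - 1)*(3 + 0) = -2 - 5*3 = -2 - 15 = -17)
(-103 - 414)/(a + U((4**2 + Y)*2)) = (-103 - 414)/(4005 - 56) = -517/3949 = -517*1/3949 = -47/359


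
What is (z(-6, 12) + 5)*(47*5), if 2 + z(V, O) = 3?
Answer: 1410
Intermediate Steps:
z(V, O) = 1 (z(V, O) = -2 + 3 = 1)
(z(-6, 12) + 5)*(47*5) = (1 + 5)*(47*5) = 6*235 = 1410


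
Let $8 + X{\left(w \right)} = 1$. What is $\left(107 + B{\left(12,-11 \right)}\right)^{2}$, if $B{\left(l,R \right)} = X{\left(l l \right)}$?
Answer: $10000$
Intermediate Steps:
$X{\left(w \right)} = -7$ ($X{\left(w \right)} = -8 + 1 = -7$)
$B{\left(l,R \right)} = -7$
$\left(107 + B{\left(12,-11 \right)}\right)^{2} = \left(107 - 7\right)^{2} = 100^{2} = 10000$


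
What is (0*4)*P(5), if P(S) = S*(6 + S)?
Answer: 0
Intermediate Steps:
(0*4)*P(5) = (0*4)*(5*(6 + 5)) = 0*(5*11) = 0*55 = 0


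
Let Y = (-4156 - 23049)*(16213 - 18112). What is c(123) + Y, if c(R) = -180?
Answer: 51662115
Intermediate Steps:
Y = 51662295 (Y = -27205*(-1899) = 51662295)
c(123) + Y = -180 + 51662295 = 51662115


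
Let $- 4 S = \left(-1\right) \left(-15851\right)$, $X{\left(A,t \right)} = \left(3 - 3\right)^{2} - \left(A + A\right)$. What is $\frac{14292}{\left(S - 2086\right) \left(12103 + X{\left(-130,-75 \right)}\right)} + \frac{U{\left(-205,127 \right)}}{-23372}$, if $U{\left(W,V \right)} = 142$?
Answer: $- \frac{2433975887}{388394318390} \approx -0.0062668$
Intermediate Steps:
$X{\left(A,t \right)} = - 2 A$ ($X{\left(A,t \right)} = 0^{2} - 2 A = 0 - 2 A = - 2 A$)
$S = - \frac{15851}{4}$ ($S = - \frac{\left(-1\right) \left(-15851\right)}{4} = \left(- \frac{1}{4}\right) 15851 = - \frac{15851}{4} \approx -3962.8$)
$\frac{14292}{\left(S - 2086\right) \left(12103 + X{\left(-130,-75 \right)}\right)} + \frac{U{\left(-205,127 \right)}}{-23372} = \frac{14292}{\left(- \frac{15851}{4} - 2086\right) \left(12103 - -260\right)} + \frac{142}{-23372} = \frac{14292}{\left(- \frac{24195}{4}\right) \left(12103 + 260\right)} + 142 \left(- \frac{1}{23372}\right) = \frac{14292}{\left(- \frac{24195}{4}\right) 12363} - \frac{71}{11686} = \frac{14292}{- \frac{299122785}{4}} - \frac{71}{11686} = 14292 \left(- \frac{4}{299122785}\right) - \frac{71}{11686} = - \frac{6352}{33235865} - \frac{71}{11686} = - \frac{2433975887}{388394318390}$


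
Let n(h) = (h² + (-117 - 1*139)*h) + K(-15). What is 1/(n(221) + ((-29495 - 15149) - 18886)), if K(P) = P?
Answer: -1/71280 ≈ -1.4029e-5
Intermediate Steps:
n(h) = -15 + h² - 256*h (n(h) = (h² + (-117 - 1*139)*h) - 15 = (h² + (-117 - 139)*h) - 15 = (h² - 256*h) - 15 = -15 + h² - 256*h)
1/(n(221) + ((-29495 - 15149) - 18886)) = 1/((-15 + 221² - 256*221) + ((-29495 - 15149) - 18886)) = 1/((-15 + 48841 - 56576) + (-44644 - 18886)) = 1/(-7750 - 63530) = 1/(-71280) = -1/71280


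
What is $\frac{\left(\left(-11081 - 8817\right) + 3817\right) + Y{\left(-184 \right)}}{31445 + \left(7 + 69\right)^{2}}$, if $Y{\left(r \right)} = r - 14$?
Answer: $- \frac{16279}{37221} \approx -0.43736$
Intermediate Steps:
$Y{\left(r \right)} = -14 + r$ ($Y{\left(r \right)} = r - 14 = -14 + r$)
$\frac{\left(\left(-11081 - 8817\right) + 3817\right) + Y{\left(-184 \right)}}{31445 + \left(7 + 69\right)^{2}} = \frac{\left(\left(-11081 - 8817\right) + 3817\right) - 198}{31445 + \left(7 + 69\right)^{2}} = \frac{\left(-19898 + 3817\right) - 198}{31445 + 76^{2}} = \frac{-16081 - 198}{31445 + 5776} = - \frac{16279}{37221}$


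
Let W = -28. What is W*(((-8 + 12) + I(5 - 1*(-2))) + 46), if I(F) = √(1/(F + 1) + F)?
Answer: -1400 - 7*√114 ≈ -1474.7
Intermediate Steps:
I(F) = √(F + 1/(1 + F)) (I(F) = √(1/(1 + F) + F) = √(F + 1/(1 + F)))
W*(((-8 + 12) + I(5 - 1*(-2))) + 46) = -28*(((-8 + 12) + √((1 + (5 - 1*(-2))*(1 + (5 - 1*(-2))))/(1 + (5 - 1*(-2))))) + 46) = -28*((4 + √((1 + (5 + 2)*(1 + (5 + 2)))/(1 + (5 + 2)))) + 46) = -28*((4 + √((1 + 7*(1 + 7))/(1 + 7))) + 46) = -28*((4 + √((1 + 7*8)/8)) + 46) = -28*((4 + √((1 + 56)/8)) + 46) = -28*((4 + √((⅛)*57)) + 46) = -28*((4 + √(57/8)) + 46) = -28*((4 + √114/4) + 46) = -28*(50 + √114/4) = -1400 - 7*√114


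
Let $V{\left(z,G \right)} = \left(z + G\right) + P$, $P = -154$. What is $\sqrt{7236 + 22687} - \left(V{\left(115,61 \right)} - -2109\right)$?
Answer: $-2131 + \sqrt{29923} \approx -1958.0$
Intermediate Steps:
$V{\left(z,G \right)} = -154 + G + z$ ($V{\left(z,G \right)} = \left(z + G\right) - 154 = \left(G + z\right) - 154 = -154 + G + z$)
$\sqrt{7236 + 22687} - \left(V{\left(115,61 \right)} - -2109\right) = \sqrt{7236 + 22687} - \left(\left(-154 + 61 + 115\right) - -2109\right) = \sqrt{29923} - \left(22 + 2109\right) = \sqrt{29923} - 2131 = -2131 + \sqrt{29923}$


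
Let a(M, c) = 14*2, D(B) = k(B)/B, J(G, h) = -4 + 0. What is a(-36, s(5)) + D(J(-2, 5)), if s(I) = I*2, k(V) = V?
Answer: 29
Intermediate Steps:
J(G, h) = -4
D(B) = 1 (D(B) = B/B = 1)
s(I) = 2*I
a(M, c) = 28
a(-36, s(5)) + D(J(-2, 5)) = 28 + 1 = 29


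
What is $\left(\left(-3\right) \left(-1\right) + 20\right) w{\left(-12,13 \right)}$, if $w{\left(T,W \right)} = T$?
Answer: $-276$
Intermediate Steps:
$\left(\left(-3\right) \left(-1\right) + 20\right) w{\left(-12,13 \right)} = \left(\left(-3\right) \left(-1\right) + 20\right) \left(-12\right) = \left(3 + 20\right) \left(-12\right) = 23 \left(-12\right) = -276$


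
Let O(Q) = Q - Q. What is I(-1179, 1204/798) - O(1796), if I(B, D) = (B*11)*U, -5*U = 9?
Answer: 116721/5 ≈ 23344.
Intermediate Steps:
U = -9/5 (U = -1/5*9 = -9/5 ≈ -1.8000)
I(B, D) = -99*B/5 (I(B, D) = (B*11)*(-9/5) = (11*B)*(-9/5) = -99*B/5)
O(Q) = 0
I(-1179, 1204/798) - O(1796) = -99/5*(-1179) - 1*0 = 116721/5 + 0 = 116721/5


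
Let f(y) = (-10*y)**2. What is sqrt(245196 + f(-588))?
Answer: 42*sqrt(19739) ≈ 5900.8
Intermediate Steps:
f(y) = 100*y**2
sqrt(245196 + f(-588)) = sqrt(245196 + 100*(-588)**2) = sqrt(245196 + 100*345744) = sqrt(245196 + 34574400) = sqrt(34819596) = 42*sqrt(19739)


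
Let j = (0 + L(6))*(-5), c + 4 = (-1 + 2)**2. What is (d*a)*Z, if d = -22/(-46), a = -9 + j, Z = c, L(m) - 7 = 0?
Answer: 1452/23 ≈ 63.130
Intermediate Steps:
L(m) = 7 (L(m) = 7 + 0 = 7)
c = -3 (c = -4 + (-1 + 2)**2 = -4 + 1**2 = -4 + 1 = -3)
j = -35 (j = (0 + 7)*(-5) = 7*(-5) = -35)
Z = -3
a = -44 (a = -9 - 35 = -44)
d = 11/23 (d = -22*(-1/46) = 11/23 ≈ 0.47826)
(d*a)*Z = ((11/23)*(-44))*(-3) = -484/23*(-3) = 1452/23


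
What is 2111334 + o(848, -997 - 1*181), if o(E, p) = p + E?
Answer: 2111004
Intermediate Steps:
o(E, p) = E + p
2111334 + o(848, -997 - 1*181) = 2111334 + (848 + (-997 - 1*181)) = 2111334 + (848 + (-997 - 181)) = 2111334 + (848 - 1178) = 2111334 - 330 = 2111004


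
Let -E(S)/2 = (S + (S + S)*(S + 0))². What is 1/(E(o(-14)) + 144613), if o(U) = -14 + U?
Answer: -1/4598587 ≈ -2.1746e-7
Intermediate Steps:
E(S) = -2*(S + 2*S²)² (E(S) = -2*(S + (S + S)*(S + 0))² = -2*(S + (2*S)*S)² = -2*(S + 2*S²)²)
1/(E(o(-14)) + 144613) = 1/(-2*(-14 - 14)²*(1 + 2*(-14 - 14))² + 144613) = 1/(-2*(-28)²*(1 + 2*(-28))² + 144613) = 1/(-2*784*(1 - 56)² + 144613) = 1/(-2*784*(-55)² + 144613) = 1/(-2*784*3025 + 144613) = 1/(-4743200 + 144613) = 1/(-4598587) = -1/4598587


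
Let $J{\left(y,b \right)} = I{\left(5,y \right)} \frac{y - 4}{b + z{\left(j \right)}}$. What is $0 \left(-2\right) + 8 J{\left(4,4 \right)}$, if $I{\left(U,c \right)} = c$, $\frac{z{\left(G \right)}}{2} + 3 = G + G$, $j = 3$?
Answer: $0$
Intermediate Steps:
$z{\left(G \right)} = -6 + 4 G$ ($z{\left(G \right)} = -6 + 2 \left(G + G\right) = -6 + 2 \cdot 2 G = -6 + 4 G$)
$J{\left(y,b \right)} = \frac{y \left(-4 + y\right)}{6 + b}$ ($J{\left(y,b \right)} = y \frac{y - 4}{b + \left(-6 + 4 \cdot 3\right)} = y \frac{-4 + y}{b + \left(-6 + 12\right)} = y \frac{-4 + y}{b + 6} = y \frac{-4 + y}{6 + b} = \frac{y \left(-4 + y\right)}{6 + b}$)
$0 \left(-2\right) + 8 J{\left(4,4 \right)} = 0 \left(-2\right) + 8 \frac{4 \left(-4 + 4\right)}{6 + 4} = 0 + 8 \cdot 4 \cdot \frac{1}{10} \cdot 0 = 0 + 8 \cdot 0 = 0 + 0 = 0$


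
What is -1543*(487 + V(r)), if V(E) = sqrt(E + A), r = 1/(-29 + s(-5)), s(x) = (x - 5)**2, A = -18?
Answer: -751441 - 1543*I*sqrt(90667)/71 ≈ -7.5144e+5 - 6543.8*I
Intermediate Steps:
s(x) = (-5 + x)**2
r = 1/71 (r = 1/(-29 + (-5 - 5)**2) = 1/(-29 + (-10)**2) = 1/(-29 + 100) = 1/71 ≈ 0.014085)
V(E) = sqrt(-18 + E) (V(E) = sqrt(E - 18) = sqrt(-18 + E))
-1543*(487 + V(r)) = -1543*(487 + sqrt(-18 + 1/71)) = -1543*(487 + sqrt(-1277/71)) = -1543*(487 + I*sqrt(90667)/71) = -751441 - 1543*I*sqrt(90667)/71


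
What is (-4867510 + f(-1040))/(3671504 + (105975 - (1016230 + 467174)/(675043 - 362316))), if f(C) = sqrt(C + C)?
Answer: -1522201799770/1181318191829 + 1250908*I*sqrt(130)/1181318191829 ≈ -1.2886 + 1.2073e-5*I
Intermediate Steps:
f(C) = sqrt(2)*sqrt(C) (f(C) = sqrt(2*C) = sqrt(2)*sqrt(C))
(-4867510 + f(-1040))/(3671504 + (105975 - (1016230 + 467174)/(675043 - 362316))) = (-4867510 + sqrt(2)*sqrt(-1040))/(3671504 + (105975 - (1016230 + 467174)/(675043 - 362316))) = (-4867510 + sqrt(2)*(4*I*sqrt(65)))/(3671504 + (105975 - 1483404/312727)) = (-4867510 + 4*I*sqrt(130))/(3671504 + (105975 - 1483404/312727)) = (-4867510 + 4*I*sqrt(130))/(3671504 + 33139760421/312727) = (-4867510 + 4*I*sqrt(130))/(1181318191829/312727) = (-4867510 + 4*I*sqrt(130))*(312727/1181318191829) = -1522201799770/1181318191829 + 1250908*I*sqrt(130)/1181318191829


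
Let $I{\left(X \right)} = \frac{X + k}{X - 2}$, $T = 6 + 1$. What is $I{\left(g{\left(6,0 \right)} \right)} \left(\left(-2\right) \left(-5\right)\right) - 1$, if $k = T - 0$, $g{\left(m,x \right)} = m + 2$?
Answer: $24$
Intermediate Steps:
$g{\left(m,x \right)} = 2 + m$
$T = 7$
$k = 7$ ($k = 7 - 0 = 7 + 0 = 7$)
$I{\left(X \right)} = \frac{7 + X}{-2 + X}$ ($I{\left(X \right)} = \frac{X + 7}{X - 2} = \frac{7 + X}{-2 + X}$)
$I{\left(g{\left(6,0 \right)} \right)} \left(\left(-2\right) \left(-5\right)\right) - 1 = \frac{7 + \left(2 + 6\right)}{-2 + \left(2 + 6\right)} \left(\left(-2\right) \left(-5\right)\right) - 1 = \frac{7 + 8}{-2 + 8} \cdot 10 - 1 = \frac{1}{6} \cdot 15 \cdot 10 - 1 = \frac{5}{2} \cdot 10 - 1 = 25 - 1 = 24$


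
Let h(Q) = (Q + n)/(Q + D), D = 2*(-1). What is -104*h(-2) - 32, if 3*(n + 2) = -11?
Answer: -694/3 ≈ -231.33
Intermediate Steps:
n = -17/3 (n = -2 + (⅓)*(-11) = -2 - 11/3 = -17/3 ≈ -5.6667)
D = -2
h(Q) = (-17/3 + Q)/(-2 + Q) (h(Q) = (Q - 17/3)/(Q - 2) = (-17/3 + Q)/(-2 + Q))
-104*h(-2) - 32 = -104*(-17/3 - 2)/(-2 - 2) - 32 = -104*(-23)/((-4)*3) - 32 = -(-26)*(-23)/3 - 32 = -104*23/12 - 32 = -598/3 - 32 = -694/3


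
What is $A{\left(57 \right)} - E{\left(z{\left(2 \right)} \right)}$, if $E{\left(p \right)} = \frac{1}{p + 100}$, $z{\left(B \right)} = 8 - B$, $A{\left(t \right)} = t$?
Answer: $\frac{6041}{106} \approx 56.991$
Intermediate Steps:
$E{\left(p \right)} = \frac{1}{100 + p}$
$A{\left(57 \right)} - E{\left(z{\left(2 \right)} \right)} = 57 - \frac{1}{100 + \left(8 - 2\right)} = 57 - \frac{1}{100 + 6} = 57 - \frac{1}{106} = \frac{6041}{106}$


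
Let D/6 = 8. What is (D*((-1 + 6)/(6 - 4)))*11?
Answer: 1320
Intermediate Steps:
D = 48 (D = 6*8 = 48)
(D*((-1 + 6)/(6 - 4)))*11 = (48*((-1 + 6)/(6 - 4)))*11 = (48*(5/2))*11 = 120*11 = 1320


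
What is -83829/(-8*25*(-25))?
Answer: -83829/5000 ≈ -16.766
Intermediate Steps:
-83829/(-8*25*(-25)) = -83829/((-200*(-25))) = -83829/5000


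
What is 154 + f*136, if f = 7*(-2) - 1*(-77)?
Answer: 8722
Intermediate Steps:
f = 63 (f = -14 + 77 = 63)
154 + f*136 = 154 + 63*136 = 154 + 8568 = 8722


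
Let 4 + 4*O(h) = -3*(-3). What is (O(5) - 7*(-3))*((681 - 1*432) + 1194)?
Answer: 128427/4 ≈ 32107.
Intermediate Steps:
O(h) = 5/4 (O(h) = -1 + (-3*(-3))/4 = -1 + (¼)*9 = -1 + 9/4 = 5/4)
(O(5) - 7*(-3))*((681 - 1*432) + 1194) = (5/4 - 7*(-3))*((681 - 1*432) + 1194) = (5/4 + 21)*((681 - 432) + 1194) = 89*(249 + 1194)/4 = (89/4)*1443 = 128427/4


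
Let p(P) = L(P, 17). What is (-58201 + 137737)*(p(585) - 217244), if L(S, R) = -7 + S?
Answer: -17232746976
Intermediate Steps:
p(P) = -7 + P
(-58201 + 137737)*(p(585) - 217244) = (-58201 + 137737)*((-7 + 585) - 217244) = 79536*(578 - 217244) = 79536*(-216666) = -17232746976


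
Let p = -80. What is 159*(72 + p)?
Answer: -1272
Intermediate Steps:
159*(72 + p) = 159*(72 - 80) = 159*(-8) = -1272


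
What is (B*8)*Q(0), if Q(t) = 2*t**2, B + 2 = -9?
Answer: 0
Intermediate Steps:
B = -11 (B = -2 - 9 = -11)
(B*8)*Q(0) = (-11*8)*(2*0**2) = -176*0 = -88*0 = 0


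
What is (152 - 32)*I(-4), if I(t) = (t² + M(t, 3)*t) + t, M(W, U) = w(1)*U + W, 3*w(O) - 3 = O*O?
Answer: 1440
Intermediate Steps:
w(O) = 1 + O²/3 (w(O) = 1 + (O*O)/3 = 1 + O²/3)
M(W, U) = W + 4*U/3 (M(W, U) = (1 + (⅓)*1²)*U + W = (1 + (⅓)*1)*U + W = (1 + ⅓)*U + W = 4*U/3 + W = W + 4*U/3)
I(t) = t + t² + t*(4 + t) (I(t) = (t² + (t + (4/3)*3)*t) + t = (t² + (t + 4)*t) + t = (t² + (4 + t)*t) + t = (t² + t*(4 + t)) + t = t + t² + t*(4 + t))
(152 - 32)*I(-4) = (152 - 32)*(-4*(5 + 2*(-4))) = 120*(-4*(5 - 8)) = 120*(-4*(-3)) = 120*12 = 1440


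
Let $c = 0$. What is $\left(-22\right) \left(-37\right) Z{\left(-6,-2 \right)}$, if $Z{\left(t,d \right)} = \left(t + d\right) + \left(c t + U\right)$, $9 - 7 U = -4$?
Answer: $- \frac{35002}{7} \approx -5000.3$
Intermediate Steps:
$U = \frac{13}{7}$ ($U = \frac{9}{7} - - \frac{4}{7} = \frac{9}{7} + \frac{4}{7} = \frac{13}{7} \approx 1.8571$)
$Z{\left(t,d \right)} = \frac{13}{7} + d + t$ ($Z{\left(t,d \right)} = \left(t + d\right) + \left(0 t + \frac{13}{7}\right) = \left(d + t\right) + \left(0 + \frac{13}{7}\right) = \left(d + t\right) + \frac{13}{7} = \frac{13}{7} + d + t$)
$\left(-22\right) \left(-37\right) Z{\left(-6,-2 \right)} = \left(-22\right) \left(-37\right) \left(\frac{13}{7} - 2 - 6\right) = 814 \left(- \frac{43}{7}\right) = - \frac{35002}{7}$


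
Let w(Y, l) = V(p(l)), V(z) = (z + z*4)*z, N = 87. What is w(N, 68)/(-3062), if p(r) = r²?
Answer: -53453440/1531 ≈ -34914.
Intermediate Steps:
V(z) = 5*z² (V(z) = (z + 4*z)*z = (5*z)*z = 5*z²)
w(Y, l) = 5*l⁴ (w(Y, l) = 5*(l²)² = 5*l⁴)
w(N, 68)/(-3062) = (5*68⁴)/(-3062) = (5*21381376)*(-1/3062) = 106906880*(-1/3062) = -53453440/1531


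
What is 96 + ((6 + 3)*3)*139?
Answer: 3849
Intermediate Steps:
96 + ((6 + 3)*3)*139 = 96 + (9*3)*139 = 96 + 27*139 = 96 + 3753 = 3849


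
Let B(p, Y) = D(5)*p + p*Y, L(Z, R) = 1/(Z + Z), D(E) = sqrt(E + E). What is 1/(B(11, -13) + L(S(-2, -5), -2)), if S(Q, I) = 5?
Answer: -14290/1921041 - 1100*sqrt(10)/1921041 ≈ -0.0092494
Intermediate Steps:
D(E) = sqrt(2)*sqrt(E) (D(E) = sqrt(2*E) = sqrt(2)*sqrt(E))
L(Z, R) = 1/(2*Z)
B(p, Y) = Y*p + p*sqrt(10) (B(p, Y) = (sqrt(2)*sqrt(5))*p + p*Y = sqrt(10)*p + Y*p = p*sqrt(10) + Y*p = Y*p + p*sqrt(10))
1/(B(11, -13) + L(S(-2, -5), -2)) = 1/(11*(-13 + sqrt(10)) + (1/2)/5) = 1/((-143 + 11*sqrt(10)) + (1/2)*(1/5)) = 1/((-143 + 11*sqrt(10)) + 1/10) = 1/(-1429/10 + 11*sqrt(10))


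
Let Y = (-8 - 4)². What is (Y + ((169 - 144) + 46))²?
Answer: 46225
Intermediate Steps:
Y = 144 (Y = (-12)² = 144)
(Y + ((169 - 144) + 46))² = (144 + ((169 - 144) + 46))² = (144 + (25 + 46))² = (144 + 71)² = 215² = 46225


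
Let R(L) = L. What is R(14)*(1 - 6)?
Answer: -70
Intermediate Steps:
R(14)*(1 - 6) = 14*(1 - 6) = 14*(-5) = -70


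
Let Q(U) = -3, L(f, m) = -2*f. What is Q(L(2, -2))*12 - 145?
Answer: -181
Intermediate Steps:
Q(L(2, -2))*12 - 145 = -3*12 - 145 = -36 - 145 = -181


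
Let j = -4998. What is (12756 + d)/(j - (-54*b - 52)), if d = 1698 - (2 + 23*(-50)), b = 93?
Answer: 7801/38 ≈ 205.29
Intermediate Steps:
d = 2846 (d = 1698 - (2 - 1150) = 1698 - 1*(-1148) = 1698 + 1148 = 2846)
(12756 + d)/(j - (-54*b - 52)) = (12756 + 2846)/(-4998 - (-54*93 - 52)) = 15602/(-4998 - (-5022 - 52)) = 15602/(-4998 - 1*(-5074)) = 15602/(-4998 + 5074) = 15602/76 = 15602*(1/76) = 7801/38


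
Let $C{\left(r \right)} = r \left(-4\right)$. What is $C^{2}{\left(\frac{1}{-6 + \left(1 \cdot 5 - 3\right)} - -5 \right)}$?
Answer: $361$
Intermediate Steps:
$C{\left(r \right)} = - 4 r$
$C^{2}{\left(\frac{1}{-6 + \left(1 \cdot 5 - 3\right)} - -5 \right)} = \left(- 4 \left(\frac{1}{-6 + \left(1 \cdot 5 - 3\right)} - -5\right)\right)^{2} = \left(- 4 \left(\frac{1}{-6 + \left(5 - 3\right)} + 5\right)\right)^{2} = \left(- 4 \left(\frac{1}{-6 + 2} + 5\right)\right)^{2} = \left(- 4 \left(\frac{1}{-4} + 5\right)\right)^{2} = \left(- 4 \left(- \frac{1}{4} + 5\right)\right)^{2} = \left(\left(-4\right) \frac{19}{4}\right)^{2} = \left(-19\right)^{2} = 361$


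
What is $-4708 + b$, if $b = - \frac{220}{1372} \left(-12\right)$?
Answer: $- \frac{1614184}{343} \approx -4706.1$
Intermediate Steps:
$b = \frac{660}{343}$ ($b = \left(-220\right) \frac{1}{1372} \left(-12\right) = \left(- \frac{55}{343}\right) \left(-12\right) = \frac{660}{343} \approx 1.9242$)
$-4708 + b = -4708 + \frac{660}{343} = - \frac{1614184}{343}$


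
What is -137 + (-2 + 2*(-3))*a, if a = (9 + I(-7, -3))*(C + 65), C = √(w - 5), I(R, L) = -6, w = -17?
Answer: -1697 - 24*I*√22 ≈ -1697.0 - 112.57*I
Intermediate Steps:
C = I*√22 (C = √(-17 - 5) = √(-22) = I*√22 ≈ 4.6904*I)
a = 195 + 3*I*√22 (a = (9 - 6)*(I*√22 + 65) = 3*(65 + I*√22) = 195 + 3*I*√22 ≈ 195.0 + 14.071*I)
-137 + (-2 + 2*(-3))*a = -137 + (-2 + 2*(-3))*(195 + 3*I*√22) = -137 + (-2 - 6)*(195 + 3*I*√22) = -137 - 8*(195 + 3*I*√22) = -137 + (-1560 - 24*I*√22) = -1697 - 24*I*√22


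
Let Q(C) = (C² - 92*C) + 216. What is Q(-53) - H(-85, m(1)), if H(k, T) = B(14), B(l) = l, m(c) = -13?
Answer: 7887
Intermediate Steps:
H(k, T) = 14
Q(C) = 216 + C² - 92*C
Q(-53) - H(-85, m(1)) = (216 + (-53)² - 92*(-53)) - 1*14 = (216 + 2809 + 4876) - 14 = 7901 - 14 = 7887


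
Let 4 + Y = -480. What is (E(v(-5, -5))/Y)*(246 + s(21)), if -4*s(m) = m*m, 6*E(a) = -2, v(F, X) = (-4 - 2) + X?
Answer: 181/1936 ≈ 0.093492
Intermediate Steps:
v(F, X) = -6 + X
Y = -484 (Y = -4 - 480 = -484)
E(a) = -⅓ (E(a) = (⅙)*(-2) = -⅓)
s(m) = -m²/4 (s(m) = -m*m/4 = -m²/4)
(E(v(-5, -5))/Y)*(246 + s(21)) = (-⅓/(-484))*(246 - ¼*21²) = (-⅓*(-1/484))*(246 - ¼*441) = (246 - 441/4)/1452 = (1/1452)*(543/4) = 181/1936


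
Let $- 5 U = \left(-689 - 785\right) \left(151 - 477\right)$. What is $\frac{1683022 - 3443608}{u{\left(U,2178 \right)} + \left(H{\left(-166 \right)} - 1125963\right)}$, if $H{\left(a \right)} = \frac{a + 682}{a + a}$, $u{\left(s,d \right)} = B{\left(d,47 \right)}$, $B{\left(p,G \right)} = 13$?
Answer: $\frac{146128638}{93453979} \approx 1.5636$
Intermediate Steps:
$U = - \frac{480524}{5}$ ($U = - \frac{\left(-689 - 785\right) \left(151 - 477\right)}{5} = - \frac{\left(-1474\right) \left(-326\right)}{5} = \left(- \frac{1}{5}\right) 480524 = - \frac{480524}{5} \approx -96105.0$)
$u{\left(s,d \right)} = 13$
$H{\left(a \right)} = \frac{682 + a}{2 a}$
$\frac{1683022 - 3443608}{u{\left(U,2178 \right)} + \left(H{\left(-166 \right)} - 1125963\right)} = \frac{1683022 - 3443608}{13 - \left(1125963 - \frac{682 - 166}{2 \left(-166\right)}\right)} = - \frac{1760586}{13 - \left(1125963 + \frac{1}{332} \cdot 516\right)} = - \frac{1760586}{13 - \frac{93455058}{83}} = - \frac{1760586}{- \frac{93453979}{83}} = \left(-1760586\right) \left(- \frac{83}{93453979}\right) = \frac{146128638}{93453979}$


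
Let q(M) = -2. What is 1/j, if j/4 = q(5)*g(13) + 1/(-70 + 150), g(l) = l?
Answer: -20/2079 ≈ -0.0096200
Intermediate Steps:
j = -2079/20 (j = 4*(-2*13 + 1/(-70 + 150)) = 4*(-26 + 1/80) = 4*(-2079/80) = -2079/20 ≈ -103.95)
1/j = 1/(-2079/20) = -20/2079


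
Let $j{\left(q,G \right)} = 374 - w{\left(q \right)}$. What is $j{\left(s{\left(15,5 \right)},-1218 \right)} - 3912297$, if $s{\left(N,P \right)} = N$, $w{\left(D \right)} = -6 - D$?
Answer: $-3911902$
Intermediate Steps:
$j{\left(q,G \right)} = 380 + q$ ($j{\left(q,G \right)} = 374 - \left(-6 - q\right) = 374 + \left(6 + q\right) = 380 + q$)
$j{\left(s{\left(15,5 \right)},-1218 \right)} - 3912297 = \left(380 + 15\right) - 3912297 = 395 - 3912297 = -3911902$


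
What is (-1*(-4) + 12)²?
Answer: 256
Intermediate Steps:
(-1*(-4) + 12)² = (4 + 12)² = 16² = 256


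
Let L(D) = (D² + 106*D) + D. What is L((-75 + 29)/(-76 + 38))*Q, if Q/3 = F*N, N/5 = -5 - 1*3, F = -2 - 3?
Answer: 28372800/361 ≈ 78595.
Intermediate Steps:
F = -5
N = -40 (N = 5*(-5 - 1*3) = 5*(-5 - 3) = 5*(-8) = -40)
L(D) = D² + 107*D
Q = 600 (Q = 3*(-5*(-40)) = 3*200 = 600)
L((-75 + 29)/(-76 + 38))*Q = (((-75 + 29)/(-76 + 38))*(107 + (-75 + 29)/(-76 + 38)))*600 = ((-46/(-38))*(107 - 46/(-38)))*600 = ((-46*(-1/38))*(107 - 46*(-1/38)))*600 = (23*(107 + 23/19)/19)*600 = ((23/19)*(2056/19))*600 = (47288/361)*600 = 28372800/361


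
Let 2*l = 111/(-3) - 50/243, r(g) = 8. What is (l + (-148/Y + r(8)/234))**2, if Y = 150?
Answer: 9540493935361/24948202500 ≈ 382.41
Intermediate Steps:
l = -9041/486 (l = (111/(-3) - 50/243)/2 = (111*(-1/3) - 50*1/243)/2 = (-37 - 50/243)/2 = (1/2)*(-9041/243) = -9041/486 ≈ -18.603)
(l + (-148/Y + r(8)/234))**2 = (-9041/486 + (-148/150 + 8/234))**2 = (-9041/486 + (-148*1/150 + 8*(1/234)))**2 = (-9041/486 + (-74/75 + 4/117))**2 = (-9041/486 - 2786/2925)**2 = (-3088769/157950)**2 = 9540493935361/24948202500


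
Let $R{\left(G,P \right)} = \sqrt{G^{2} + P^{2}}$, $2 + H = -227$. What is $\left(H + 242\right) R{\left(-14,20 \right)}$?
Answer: $26 \sqrt{149} \approx 317.37$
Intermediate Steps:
$H = -229$ ($H = -2 - 227 = -229$)
$\left(H + 242\right) R{\left(-14,20 \right)} = \left(-229 + 242\right) \sqrt{\left(-14\right)^{2} + 20^{2}} = 13 \sqrt{196 + 400} = 13 \sqrt{596} = 13 \cdot 2 \sqrt{149} = 26 \sqrt{149}$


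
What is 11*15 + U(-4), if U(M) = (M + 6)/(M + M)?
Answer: 659/4 ≈ 164.75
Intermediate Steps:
U(M) = (6 + M)/(2*M) (U(M) = (6 + M)/((2*M)) = (6 + M)*(1/(2*M)) = (6 + M)/(2*M))
11*15 + U(-4) = 11*15 + (½)*(6 - 4)/(-4) = 165 + (½)*(-¼)*2 = 165 - ¼ = 659/4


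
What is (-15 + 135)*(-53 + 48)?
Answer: -600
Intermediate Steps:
(-15 + 135)*(-53 + 48) = 120*(-5) = -600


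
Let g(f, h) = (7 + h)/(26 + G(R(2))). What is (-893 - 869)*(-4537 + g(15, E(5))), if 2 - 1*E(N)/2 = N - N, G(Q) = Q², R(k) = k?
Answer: 119903219/15 ≈ 7.9935e+6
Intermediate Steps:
E(N) = 4 (E(N) = 4 - 2*(N - N) = 4 - 2*0 = 4 + 0 = 4)
g(f, h) = 7/30 + h/30 (g(f, h) = (7 + h)/(26 + 2²) = (7 + h)/(26 + 4) = (7 + h)/30 = (7 + h)*(1/30) = 7/30 + h/30)
(-893 - 869)*(-4537 + g(15, E(5))) = (-893 - 869)*(-4537 + (7/30 + (1/30)*4)) = -1762*(-4537 + (7/30 + 2/15)) = -1762*(-4537 + 11/30) = -1762*(-136099/30) = 119903219/15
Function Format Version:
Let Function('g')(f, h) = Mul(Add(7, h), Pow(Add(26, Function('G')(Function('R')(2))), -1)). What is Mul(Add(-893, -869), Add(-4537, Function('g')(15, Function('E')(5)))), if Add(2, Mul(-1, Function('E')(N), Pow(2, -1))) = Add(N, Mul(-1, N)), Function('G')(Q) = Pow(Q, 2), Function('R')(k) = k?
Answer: Rational(119903219, 15) ≈ 7.9935e+6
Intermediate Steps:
Function('E')(N) = 4 (Function('E')(N) = Add(4, Mul(-2, Add(N, Mul(-1, N)))) = Add(4, Mul(-2, 0)) = Add(4, 0) = 4)
Function('g')(f, h) = Add(Rational(7, 30), Mul(Rational(1, 30), h)) (Function('g')(f, h) = Mul(Add(7, h), Pow(Add(26, Pow(2, 2)), -1)) = Mul(Add(7, h), Pow(Add(26, 4), -1)) = Mul(Add(7, h), Pow(30, -1)) = Mul(Add(7, h), Rational(1, 30)) = Add(Rational(7, 30), Mul(Rational(1, 30), h)))
Mul(Add(-893, -869), Add(-4537, Function('g')(15, Function('E')(5)))) = Mul(Add(-893, -869), Add(-4537, Add(Rational(7, 30), Mul(Rational(1, 30), 4)))) = Mul(-1762, Add(-4537, Add(Rational(7, 30), Rational(2, 15)))) = Mul(-1762, Add(-4537, Rational(11, 30))) = Mul(-1762, Rational(-136099, 30)) = Rational(119903219, 15)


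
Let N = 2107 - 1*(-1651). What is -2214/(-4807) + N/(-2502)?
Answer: -6262639/6013557 ≈ -1.0414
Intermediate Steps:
N = 3758 (N = 2107 + 1651 = 3758)
-2214/(-4807) + N/(-2502) = -2214/(-4807) + 3758/(-2502) = -2214*(-1/4807) + 3758*(-1/2502) = 2214/4807 - 1879/1251 = -6262639/6013557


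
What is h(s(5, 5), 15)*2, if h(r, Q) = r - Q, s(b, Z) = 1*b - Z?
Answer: -30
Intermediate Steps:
s(b, Z) = b - Z
h(s(5, 5), 15)*2 = ((5 - 1*5) - 1*15)*2 = ((5 - 5) - 15)*2 = (0 - 15)*2 = -15*2 = -30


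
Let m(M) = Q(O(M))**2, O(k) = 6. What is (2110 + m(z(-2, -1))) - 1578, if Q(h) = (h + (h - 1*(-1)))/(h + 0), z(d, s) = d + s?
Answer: 19321/36 ≈ 536.69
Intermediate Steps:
Q(h) = (1 + 2*h)/h (Q(h) = (h + (h + 1))/h = (h + (1 + h))/h = (1 + 2*h)/h)
m(M) = 169/36 (m(M) = (2 + 1/6)**2 = (13/6)**2 = 169/36)
(2110 + m(z(-2, -1))) - 1578 = (2110 + 169/36) - 1578 = 76129/36 - 1578 = 19321/36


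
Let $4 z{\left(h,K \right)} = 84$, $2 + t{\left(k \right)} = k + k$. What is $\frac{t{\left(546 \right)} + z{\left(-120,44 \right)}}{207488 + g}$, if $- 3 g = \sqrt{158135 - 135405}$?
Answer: $\frac{1037336256}{193730704283} + \frac{3333 \sqrt{22730}}{387461408566} \approx 0.0053558$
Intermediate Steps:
$t{\left(k \right)} = -2 + 2 k$ ($t{\left(k \right)} = -2 + \left(k + k\right) = -2 + 2 k$)
$z{\left(h,K \right)} = 21$ ($z{\left(h,K \right)} = \frac{1}{4} \cdot 84 = 21$)
$g = - \frac{\sqrt{22730}}{3}$ ($g = - \frac{\sqrt{158135 - 135405}}{3} = - \frac{\sqrt{22730}}{3} \approx -50.255$)
$\frac{t{\left(546 \right)} + z{\left(-120,44 \right)}}{207488 + g} = \frac{\left(-2 + 2 \cdot 546\right) + 21}{207488 - \frac{\sqrt{22730}}{3}} = \frac{\left(-2 + 1092\right) + 21}{207488 - \frac{\sqrt{22730}}{3}} = \frac{1090 + 21}{207488 - \frac{\sqrt{22730}}{3}} = \frac{1111}{207488 - \frac{\sqrt{22730}}{3}}$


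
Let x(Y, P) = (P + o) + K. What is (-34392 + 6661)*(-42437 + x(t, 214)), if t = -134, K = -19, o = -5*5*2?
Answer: 1172799452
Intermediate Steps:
o = -50 (o = -25*2 = -50)
x(Y, P) = -69 + P (x(Y, P) = (P - 50) - 19 = (-50 + P) - 19 = -69 + P)
(-34392 + 6661)*(-42437 + x(t, 214)) = (-34392 + 6661)*(-42437 + (-69 + 214)) = -27731*(-42437 + 145) = -27731*(-42292) = 1172799452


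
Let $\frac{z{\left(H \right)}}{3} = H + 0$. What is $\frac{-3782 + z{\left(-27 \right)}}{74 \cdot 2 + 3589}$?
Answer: $- \frac{3863}{3737} \approx -1.0337$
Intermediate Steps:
$z{\left(H \right)} = 3 H$ ($z{\left(H \right)} = 3 \left(H + 0\right) = 3 H$)
$\frac{-3782 + z{\left(-27 \right)}}{74 \cdot 2 + 3589} = \frac{-3782 + 3 \left(-27\right)}{74 \cdot 2 + 3589} = \frac{-3782 - 81}{148 + 3589} = - \frac{3863}{3737}$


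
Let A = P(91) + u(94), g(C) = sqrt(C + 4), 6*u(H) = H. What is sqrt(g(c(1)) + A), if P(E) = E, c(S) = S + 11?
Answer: 2*sqrt(249)/3 ≈ 10.520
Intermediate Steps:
c(S) = 11 + S
u(H) = H/6
g(C) = sqrt(4 + C)
A = 320/3 (A = 91 + (1/6)*94 = 91 + 47/3 = 320/3 ≈ 106.67)
sqrt(g(c(1)) + A) = sqrt(sqrt(4 + (11 + 1)) + 320/3) = sqrt(sqrt(4 + 12) + 320/3) = sqrt(sqrt(16) + 320/3) = sqrt(4 + 320/3) = sqrt(332/3) = 2*sqrt(249)/3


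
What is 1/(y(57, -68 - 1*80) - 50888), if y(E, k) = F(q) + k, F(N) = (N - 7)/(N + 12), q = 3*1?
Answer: -15/765544 ≈ -1.9594e-5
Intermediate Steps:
q = 3
F(N) = (-7 + N)/(12 + N)
y(E, k) = -4/15 + k (y(E, k) = (-7 + 3)/(12 + 3) + k = -4/15 + k)
1/(y(57, -68 - 1*80) - 50888) = 1/((-4/15 + (-68 - 1*80)) - 50888) = 1/((-4/15 + (-68 - 80)) - 50888) = 1/((-4/15 - 148) - 50888) = 1/(-2224/15 - 50888) = 1/(-765544/15) = -15/765544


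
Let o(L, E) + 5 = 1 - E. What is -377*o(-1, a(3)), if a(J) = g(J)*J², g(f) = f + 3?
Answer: 21866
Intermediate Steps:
g(f) = 3 + f
a(J) = J²*(3 + J) (a(J) = (3 + J)*J² = J²*(3 + J))
o(L, E) = -4 - E (o(L, E) = -5 + (1 - E) = -4 - E)
-377*o(-1, a(3)) = -377*(-4 - 3²*(3 + 3)) = -377*(-4 - 9*6) = -377*(-4 - 1*54) = -377*(-4 - 54) = -377*(-58) = 21866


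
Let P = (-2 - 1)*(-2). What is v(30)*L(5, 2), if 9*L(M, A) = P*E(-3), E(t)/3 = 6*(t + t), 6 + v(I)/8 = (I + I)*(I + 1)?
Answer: -1067904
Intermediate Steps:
v(I) = -48 + 16*I*(1 + I) (v(I) = -48 + 8*((I + I)*(I + 1)) = -48 + 8*((2*I)*(1 + I)) = -48 + 8*(2*I*(1 + I)) = -48 + 16*I*(1 + I))
E(t) = 36*t (E(t) = 3*(6*(t + t)) = 3*(6*(2*t)) = 3*(12*t) = 36*t)
P = 6 (P = -3*(-2) = 6)
L(M, A) = -72 (L(M, A) = (6*(36*(-3)))/9 = (6*(-108))/9 = (1/9)*(-648) = -72)
v(30)*L(5, 2) = (-48 + 16*30 + 16*30**2)*(-72) = (-48 + 480 + 16*900)*(-72) = (-48 + 480 + 14400)*(-72) = 14832*(-72) = -1067904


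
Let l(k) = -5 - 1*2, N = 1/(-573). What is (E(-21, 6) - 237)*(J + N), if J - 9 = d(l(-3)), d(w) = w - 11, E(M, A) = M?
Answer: 443588/191 ≈ 2322.4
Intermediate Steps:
N = -1/573 ≈ -0.0017452
l(k) = -7 (l(k) = -5 - 2 = -7)
d(w) = -11 + w
J = -9 (J = 9 + (-11 - 7) = 9 - 18 = -9)
(E(-21, 6) - 237)*(J + N) = (-21 - 237)*(-9 - 1/573) = -258*(-5158/573) = 443588/191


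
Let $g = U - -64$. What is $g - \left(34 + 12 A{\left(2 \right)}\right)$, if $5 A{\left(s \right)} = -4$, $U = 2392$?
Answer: $\frac{12158}{5} \approx 2431.6$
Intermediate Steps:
$A{\left(s \right)} = - \frac{4}{5}$ ($A{\left(s \right)} = \frac{1}{5} \left(-4\right) = - \frac{4}{5}$)
$g = 2456$ ($g = 2392 - -64 = 2392 + 64 = 2456$)
$g - \left(34 + 12 A{\left(2 \right)}\right) = 2456 - \frac{122}{5} = \frac{12158}{5}$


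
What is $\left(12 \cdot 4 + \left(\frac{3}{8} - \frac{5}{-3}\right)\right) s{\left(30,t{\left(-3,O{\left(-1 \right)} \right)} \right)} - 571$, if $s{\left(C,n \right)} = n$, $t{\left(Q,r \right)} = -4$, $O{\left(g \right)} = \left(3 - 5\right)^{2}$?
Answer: $- \frac{4627}{6} \approx -771.17$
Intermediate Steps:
$O{\left(g \right)} = 4$ ($O{\left(g \right)} = \left(-2\right)^{2} = 4$)
$\left(12 \cdot 4 + \left(\frac{3}{8} - \frac{5}{-3}\right)\right) s{\left(30,t{\left(-3,O{\left(-1 \right)} \right)} \right)} - 571 = \left(12 \cdot 4 + \left(\frac{3}{8} - \frac{5}{-3}\right)\right) \left(-4\right) - 571 = \left(48 + \left(3 \cdot \frac{1}{8} - - \frac{5}{3}\right)\right) \left(-4\right) - 571 = \left(48 + \left(\frac{3}{8} + \frac{5}{3}\right)\right) \left(-4\right) - 571 = \left(48 + \frac{49}{24}\right) \left(-4\right) - 571 = \frac{1201}{24} \left(-4\right) - 571 = - \frac{1201}{6} - 571 = - \frac{4627}{6}$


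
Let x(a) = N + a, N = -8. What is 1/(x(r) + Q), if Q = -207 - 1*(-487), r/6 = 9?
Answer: 1/326 ≈ 0.0030675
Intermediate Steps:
r = 54 (r = 6*9 = 54)
Q = 280 (Q = -207 + 487 = 280)
x(a) = -8 + a
1/(x(r) + Q) = 1/((-8 + 54) + 280) = 1/(46 + 280) = 1/326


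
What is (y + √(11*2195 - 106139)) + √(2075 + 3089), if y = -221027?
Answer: -221027 + 2*√1291 + I*√81994 ≈ -2.2096e+5 + 286.35*I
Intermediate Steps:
(y + √(11*2195 - 106139)) + √(2075 + 3089) = (-221027 + √(11*2195 - 106139)) + √(2075 + 3089) = (-221027 + √(24145 - 106139)) + √5164 = (-221027 + √(-81994)) + 2*√1291 = (-221027 + I*√81994) + 2*√1291 = -221027 + 2*√1291 + I*√81994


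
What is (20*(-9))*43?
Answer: -7740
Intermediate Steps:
(20*(-9))*43 = -180*43 = -7740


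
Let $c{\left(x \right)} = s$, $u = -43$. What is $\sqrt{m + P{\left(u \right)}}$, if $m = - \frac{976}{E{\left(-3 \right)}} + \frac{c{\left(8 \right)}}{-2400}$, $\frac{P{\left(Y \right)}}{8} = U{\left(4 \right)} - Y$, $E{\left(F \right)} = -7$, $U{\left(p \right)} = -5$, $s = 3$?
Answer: $\frac{\sqrt{34764702}}{280} \approx 21.058$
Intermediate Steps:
$P{\left(Y \right)} = -40 - 8 Y$ ($P{\left(Y \right)} = 8 \left(-5 - Y\right) = -40 - 8 Y$)
$c{\left(x \right)} = 3$
$m = \frac{780793}{5600}$ ($m = - \frac{976}{-7} + \frac{3}{-2400} = \left(-976\right) \left(- \frac{1}{7}\right) + 3 \left(- \frac{1}{2400}\right) = \frac{976}{7} - \frac{1}{800} = \frac{780793}{5600} \approx 139.43$)
$\sqrt{m + P{\left(u \right)}} = \sqrt{\frac{780793}{5600} - -304} = \sqrt{\frac{780793}{5600} + \left(-40 + 344\right)} = \sqrt{\frac{780793}{5600} + 304} = \sqrt{\frac{2483193}{5600}} = \frac{\sqrt{34764702}}{280}$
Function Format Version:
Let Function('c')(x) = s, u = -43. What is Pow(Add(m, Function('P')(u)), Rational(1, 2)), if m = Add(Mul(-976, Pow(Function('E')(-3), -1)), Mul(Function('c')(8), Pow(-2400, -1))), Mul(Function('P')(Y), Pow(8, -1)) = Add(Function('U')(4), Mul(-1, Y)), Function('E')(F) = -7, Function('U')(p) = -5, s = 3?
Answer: Mul(Rational(1, 280), Pow(34764702, Rational(1, 2))) ≈ 21.058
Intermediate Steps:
Function('P')(Y) = Add(-40, Mul(-8, Y)) (Function('P')(Y) = Mul(8, Add(-5, Mul(-1, Y))) = Add(-40, Mul(-8, Y)))
Function('c')(x) = 3
m = Rational(780793, 5600) (m = Add(Mul(-976, Pow(-7, -1)), Mul(3, Pow(-2400, -1))) = Add(Mul(-976, Rational(-1, 7)), Mul(3, Rational(-1, 2400))) = Add(Rational(976, 7), Rational(-1, 800)) = Rational(780793, 5600) ≈ 139.43)
Pow(Add(m, Function('P')(u)), Rational(1, 2)) = Pow(Add(Rational(780793, 5600), Add(-40, Mul(-8, -43))), Rational(1, 2)) = Pow(Add(Rational(780793, 5600), Add(-40, 344)), Rational(1, 2)) = Pow(Add(Rational(780793, 5600), 304), Rational(1, 2)) = Pow(Rational(2483193, 5600), Rational(1, 2)) = Mul(Rational(1, 280), Pow(34764702, Rational(1, 2)))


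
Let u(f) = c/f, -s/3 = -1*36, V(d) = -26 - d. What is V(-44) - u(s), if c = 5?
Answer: 1939/108 ≈ 17.954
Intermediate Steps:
s = 108 (s = -(-3)*36 = -3*(-36) = 108)
u(f) = 5/f
V(-44) - u(s) = (-26 - 1*(-44)) - 5/108 = (-26 + 44) - 5/108 = 18 - 1*5/108 = 18 - 5/108 = 1939/108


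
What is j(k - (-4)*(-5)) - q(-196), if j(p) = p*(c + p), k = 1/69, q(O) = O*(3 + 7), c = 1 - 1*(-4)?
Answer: 10757446/4761 ≈ 2259.5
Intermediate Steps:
c = 5 (c = 1 + 4 = 5)
q(O) = 10*O (q(O) = O*10 = 10*O)
k = 1/69 ≈ 0.014493
j(p) = p*(5 + p)
j(k - (-4)*(-5)) - q(-196) = (1/69 - (-4)*(-5))*(5 + (1/69 - (-4)*(-5))) - 10*(-196) = (1/69 - 1*20)*(5 + (1/69 - 1*20)) - 1*(-1960) = (1/69 - 20)*(5 + (1/69 - 20)) + 1960 = -1379*(5 - 1379/69)/69 + 1960 = -1379/69*(-1034/69) + 1960 = 1425886/4761 + 1960 = 10757446/4761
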